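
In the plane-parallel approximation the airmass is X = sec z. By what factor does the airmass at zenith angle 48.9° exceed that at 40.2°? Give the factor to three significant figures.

1.16

X(48.9°)/X(40.2°) = sec 48.9° / sec 40.2° = cos 40.2° / cos 48.9° = 0.7638/0.6574 = 1.1619.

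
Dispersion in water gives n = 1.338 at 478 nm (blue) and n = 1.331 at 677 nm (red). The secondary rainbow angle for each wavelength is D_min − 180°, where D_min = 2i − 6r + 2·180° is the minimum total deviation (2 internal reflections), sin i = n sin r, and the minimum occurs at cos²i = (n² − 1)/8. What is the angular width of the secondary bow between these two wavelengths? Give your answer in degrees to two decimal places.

At 478 nm (n = 1.338): cos²i = 0.09878 → i = 71.682°, r = 45.195°, D_min = 232.193°, rainbow angle = 52.193°.
At 677 nm (n = 1.331): cos²i = 0.09645 → i = 71.907°, r = 45.575°, D_min = 230.365°, rainbow angle = 50.365°.
Angular width = |52.193° − 50.365°| = 1.828°.

1.83°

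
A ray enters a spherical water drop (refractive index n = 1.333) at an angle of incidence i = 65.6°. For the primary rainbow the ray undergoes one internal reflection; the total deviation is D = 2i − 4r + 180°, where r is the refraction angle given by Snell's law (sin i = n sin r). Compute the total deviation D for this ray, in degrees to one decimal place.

138.8°

sin r = sin 65.6° / 1.333 = 0.9107/1.333 = 0.6832; r = 43.09°.
D = 2·65.6° − 4·43.09° + 180° = 131.20° − 172.37° + 180° = 138.83°.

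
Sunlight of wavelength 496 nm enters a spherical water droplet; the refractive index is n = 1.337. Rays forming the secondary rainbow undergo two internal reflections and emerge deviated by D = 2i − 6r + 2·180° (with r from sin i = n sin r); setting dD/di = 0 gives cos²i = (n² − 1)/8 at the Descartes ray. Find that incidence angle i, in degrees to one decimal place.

cos²i = (1.337² − 1)/8 = (1.78757 − 1)/8 = 0.09845.
cos i = 0.31376, so i = 71.714°.

71.7°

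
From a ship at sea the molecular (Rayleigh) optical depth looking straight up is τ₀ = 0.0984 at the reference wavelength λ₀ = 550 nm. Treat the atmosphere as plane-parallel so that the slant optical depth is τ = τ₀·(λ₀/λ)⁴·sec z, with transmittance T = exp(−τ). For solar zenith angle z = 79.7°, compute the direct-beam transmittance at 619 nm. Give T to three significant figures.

0.710

sec 79.7° = 5.5928.
τ = 0.0984 × (550/619)⁴ × 5.5928 = 0.0984 × 0.6233 × 5.5928 = 0.3430.
T = exp(−0.3430) = 0.7096.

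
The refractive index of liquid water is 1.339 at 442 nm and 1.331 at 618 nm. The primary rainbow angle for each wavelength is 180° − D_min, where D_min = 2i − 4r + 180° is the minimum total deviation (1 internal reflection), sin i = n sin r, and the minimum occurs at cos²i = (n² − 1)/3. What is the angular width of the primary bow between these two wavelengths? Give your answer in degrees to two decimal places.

At 442 nm (n = 1.339): cos²i = 0.26431 → i = 59.062°, r = 39.834°, D_min = 138.786°, rainbow angle = 41.214°.
At 618 nm (n = 1.331): cos²i = 0.25719 → i = 59.527°, r = 40.356°, D_min = 137.630°, rainbow angle = 42.370°.
Angular width = |41.214° − 42.370°| = 1.156°.

1.16°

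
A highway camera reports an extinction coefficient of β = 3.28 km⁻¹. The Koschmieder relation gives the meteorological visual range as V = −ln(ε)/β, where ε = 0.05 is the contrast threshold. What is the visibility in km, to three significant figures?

V = −ln(0.05) / 3.28 = 2.996 / 3.28 = 0.9133 km.

0.913 km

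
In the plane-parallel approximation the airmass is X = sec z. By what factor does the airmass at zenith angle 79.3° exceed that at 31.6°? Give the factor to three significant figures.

4.59

X(79.3°)/X(31.6°) = sec 79.3° / sec 31.6° = cos 31.6° / cos 79.3° = 0.8517/0.1857 = 4.5874.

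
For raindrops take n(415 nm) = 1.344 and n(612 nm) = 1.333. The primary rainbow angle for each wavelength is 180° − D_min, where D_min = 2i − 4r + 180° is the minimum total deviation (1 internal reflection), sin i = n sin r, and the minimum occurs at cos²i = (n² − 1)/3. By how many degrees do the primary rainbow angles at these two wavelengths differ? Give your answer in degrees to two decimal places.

1.57°

At 415 nm (n = 1.344): cos²i = 0.26878 → i = 58.772°, r = 39.512°, D_min = 139.495°, rainbow angle = 40.505°.
At 612 nm (n = 1.333): cos²i = 0.25896 → i = 59.410°, r = 40.225°, D_min = 137.922°, rainbow angle = 42.078°.
Angular width = |40.505° − 42.078°| = 1.573°.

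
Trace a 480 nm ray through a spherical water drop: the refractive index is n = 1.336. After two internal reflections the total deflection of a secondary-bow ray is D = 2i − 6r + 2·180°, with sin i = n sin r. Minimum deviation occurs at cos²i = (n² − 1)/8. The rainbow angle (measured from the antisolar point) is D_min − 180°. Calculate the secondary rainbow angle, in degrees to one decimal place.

51.7°

cos²i = (1.78490 − 1)/8 = 0.09811; i = arccos(0.31323) = 71.746°.
sin r = sin 71.746°/1.336 = 0.71084; r = 45.303°.
D_min = 2·71.746° − 6·45.303° + 360° = 231.674°.
Rainbow angle = D_min − 180° = 51.674°.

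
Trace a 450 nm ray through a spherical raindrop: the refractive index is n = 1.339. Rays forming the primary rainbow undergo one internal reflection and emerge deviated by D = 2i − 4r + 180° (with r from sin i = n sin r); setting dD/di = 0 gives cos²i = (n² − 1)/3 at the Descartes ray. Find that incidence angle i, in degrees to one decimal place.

59.1°

cos²i = (1.339² − 1)/3 = (1.79292 − 1)/3 = 0.26431.
cos i = 0.51411, so i = 59.062°.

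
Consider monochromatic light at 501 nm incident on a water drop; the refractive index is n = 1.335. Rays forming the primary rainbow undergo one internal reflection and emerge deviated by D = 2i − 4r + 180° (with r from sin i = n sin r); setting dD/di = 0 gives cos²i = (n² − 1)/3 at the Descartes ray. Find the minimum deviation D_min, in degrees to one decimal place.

138.2°

cos²i = (1.78222 − 1)/3 = 0.26074; i = arccos(0.51063) = 59.294°.
sin r = sin 59.294°/1.335 = 0.64405; r = 40.094°.
D_min = 2·59.294° − 4·40.094° + 180° = 138.212°.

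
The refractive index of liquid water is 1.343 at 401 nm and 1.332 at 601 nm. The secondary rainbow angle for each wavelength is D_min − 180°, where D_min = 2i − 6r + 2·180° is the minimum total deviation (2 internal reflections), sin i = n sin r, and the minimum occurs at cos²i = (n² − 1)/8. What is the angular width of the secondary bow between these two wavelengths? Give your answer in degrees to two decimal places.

2.85°

At 401 nm (n = 1.343): cos²i = 0.10046 → i = 71.522°, r = 44.928°, D_min = 233.478°, rainbow angle = 53.478°.
At 601 nm (n = 1.332): cos²i = 0.09678 → i = 71.875°, r = 45.520°, D_min = 230.628°, rainbow angle = 50.628°.
Angular width = |53.478° − 50.628°| = 2.849°.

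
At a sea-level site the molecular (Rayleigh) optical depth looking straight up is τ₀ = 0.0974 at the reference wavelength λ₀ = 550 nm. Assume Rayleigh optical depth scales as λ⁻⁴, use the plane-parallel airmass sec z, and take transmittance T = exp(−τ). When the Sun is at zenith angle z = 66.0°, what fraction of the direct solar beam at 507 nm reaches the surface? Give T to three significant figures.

sec 66.0° = 2.4586.
τ = 0.0974 × (550/507)⁴ × 2.4586 = 0.0974 × 1.3849 × 2.4586 = 0.3316.
T = exp(−0.3316) = 0.7177.

0.718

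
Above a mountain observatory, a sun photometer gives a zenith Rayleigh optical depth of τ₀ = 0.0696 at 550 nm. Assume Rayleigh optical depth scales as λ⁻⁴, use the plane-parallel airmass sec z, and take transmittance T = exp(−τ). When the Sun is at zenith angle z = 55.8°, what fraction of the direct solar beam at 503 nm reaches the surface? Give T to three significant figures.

0.838

sec 55.8° = 1.7791.
τ = 0.0696 × (550/503)⁴ × 1.7791 = 0.0696 × 1.4295 × 1.7791 = 0.1770.
T = exp(−0.1770) = 0.8378.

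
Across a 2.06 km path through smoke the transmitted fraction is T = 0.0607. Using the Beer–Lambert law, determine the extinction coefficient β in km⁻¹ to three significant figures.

1.36 km⁻¹

Beer–Lambert: T = exp(−βL) ⇒ β = −ln(T)/L = −ln(0.0607)/2.06 = 2.8018/2.06 = 1.36 km⁻¹.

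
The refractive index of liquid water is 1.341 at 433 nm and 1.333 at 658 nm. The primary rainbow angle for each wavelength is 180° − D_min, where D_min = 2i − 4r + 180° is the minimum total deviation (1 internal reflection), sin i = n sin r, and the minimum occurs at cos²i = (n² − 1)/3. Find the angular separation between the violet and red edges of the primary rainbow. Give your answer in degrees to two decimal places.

At 433 nm (n = 1.341): cos²i = 0.26609 → i = 58.946°, r = 39.705°, D_min = 139.071°, rainbow angle = 40.929°.
At 658 nm (n = 1.333): cos²i = 0.25896 → i = 59.410°, r = 40.225°, D_min = 137.922°, rainbow angle = 42.078°.
Angular width = |40.929° − 42.078°| = 1.149°.

1.15°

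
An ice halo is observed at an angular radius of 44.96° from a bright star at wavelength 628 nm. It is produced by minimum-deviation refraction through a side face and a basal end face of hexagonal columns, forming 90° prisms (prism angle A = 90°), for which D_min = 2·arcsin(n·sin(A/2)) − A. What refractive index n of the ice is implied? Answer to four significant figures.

Rearranging: n = sin((D_min + A)/2) / sin(A/2).
(D_min + A)/2 = (44.96° + 90°)/2 = 67.480°.
n = sin 67.480° / sin 45° = 0.9237 / 0.7071 = 1.3064.

1.306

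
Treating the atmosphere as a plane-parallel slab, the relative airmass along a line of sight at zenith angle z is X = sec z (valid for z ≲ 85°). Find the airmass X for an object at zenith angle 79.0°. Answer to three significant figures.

5.24

X = sec z = 1/cos 79.0° = 1/0.1908 = 5.2408.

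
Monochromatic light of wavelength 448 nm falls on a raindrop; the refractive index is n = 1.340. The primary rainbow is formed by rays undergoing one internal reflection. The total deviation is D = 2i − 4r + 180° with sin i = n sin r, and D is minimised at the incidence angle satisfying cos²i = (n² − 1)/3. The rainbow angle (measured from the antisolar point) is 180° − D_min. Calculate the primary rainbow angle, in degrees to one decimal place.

41.1°

cos²i = (1.79560 − 1)/3 = 0.26520; i = arccos(0.51498) = 59.004°.
sin r = sin 59.004°/1.340 = 0.63971; r = 39.770°.
D_min = 2·59.004° − 4·39.770° + 180° = 138.929°.
Rainbow angle = 180° − D_min = 41.071°.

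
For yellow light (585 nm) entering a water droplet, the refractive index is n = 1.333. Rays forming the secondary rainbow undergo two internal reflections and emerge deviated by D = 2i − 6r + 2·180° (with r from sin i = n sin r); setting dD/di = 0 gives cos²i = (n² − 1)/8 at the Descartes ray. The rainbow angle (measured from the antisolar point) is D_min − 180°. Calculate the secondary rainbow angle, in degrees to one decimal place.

50.9°

cos²i = (1.77689 − 1)/8 = 0.09711; i = arccos(0.31163) = 71.843°.
sin r = sin 71.843°/1.333 = 0.71283; r = 45.466°.
D_min = 2·71.843° − 6·45.466° + 360° = 230.891°.
Rainbow angle = D_min − 180° = 50.891°.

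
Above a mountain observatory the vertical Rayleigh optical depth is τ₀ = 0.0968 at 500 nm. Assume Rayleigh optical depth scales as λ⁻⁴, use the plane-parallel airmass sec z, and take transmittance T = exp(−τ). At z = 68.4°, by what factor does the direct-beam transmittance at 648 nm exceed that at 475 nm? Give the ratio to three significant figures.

1.26

Airmass: sec 68.4° = 2.7165.
τ(648 nm) = 0.0968 × (500/648)⁴ × 2.7165 = 0.0968 × 0.3545 × 2.7165 = 0.0932.
τ(475 nm) = 0.0968 × (500/475)⁴ × 2.7165 = 0.0968 × 1.2277 × 2.7165 = 0.3228.
T(648)/T(475) = exp(τ_B − τ_A) = exp(0.2296) = 1.2581.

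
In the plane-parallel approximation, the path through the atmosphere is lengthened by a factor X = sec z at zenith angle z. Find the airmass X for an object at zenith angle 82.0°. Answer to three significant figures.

X = sec z = 1/cos 82.0° = 1/0.1392 = 7.1853.

7.19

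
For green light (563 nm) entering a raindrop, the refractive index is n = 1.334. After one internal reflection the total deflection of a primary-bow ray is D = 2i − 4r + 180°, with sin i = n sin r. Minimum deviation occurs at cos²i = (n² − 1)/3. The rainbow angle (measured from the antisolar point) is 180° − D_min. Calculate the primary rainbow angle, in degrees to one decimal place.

cos²i = (1.77956 − 1)/3 = 0.25985; i = arccos(0.50976) = 59.352°.
sin r = sin 59.352°/1.334 = 0.64492; r = 40.159°.
D_min = 2·59.352° − 4·40.159° + 180° = 138.067°.
Rainbow angle = 180° − D_min = 41.933°.

41.9°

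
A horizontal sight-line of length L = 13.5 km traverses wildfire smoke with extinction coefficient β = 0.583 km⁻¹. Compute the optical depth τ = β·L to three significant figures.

7.87

τ = β·L = 0.583 × 13.5 = 7.8705.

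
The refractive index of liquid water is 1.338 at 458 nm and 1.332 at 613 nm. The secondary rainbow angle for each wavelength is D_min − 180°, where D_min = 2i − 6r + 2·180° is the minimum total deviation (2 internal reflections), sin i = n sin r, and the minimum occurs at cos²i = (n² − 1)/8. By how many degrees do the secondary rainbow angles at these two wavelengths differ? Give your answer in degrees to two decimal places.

1.56°

At 458 nm (n = 1.338): cos²i = 0.09878 → i = 71.682°, r = 45.195°, D_min = 232.193°, rainbow angle = 52.193°.
At 613 nm (n = 1.332): cos²i = 0.09678 → i = 71.875°, r = 45.520°, D_min = 230.628°, rainbow angle = 50.628°.
Angular width = |52.193° − 50.628°| = 1.564°.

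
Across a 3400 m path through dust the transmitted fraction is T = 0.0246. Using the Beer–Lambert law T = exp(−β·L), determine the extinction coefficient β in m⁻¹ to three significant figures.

Beer–Lambert: T = exp(−βL) ⇒ β = −ln(T)/L = −ln(0.0246)/3400 = 3.7050/3400 = 0.00109 m⁻¹.

0.00109 m⁻¹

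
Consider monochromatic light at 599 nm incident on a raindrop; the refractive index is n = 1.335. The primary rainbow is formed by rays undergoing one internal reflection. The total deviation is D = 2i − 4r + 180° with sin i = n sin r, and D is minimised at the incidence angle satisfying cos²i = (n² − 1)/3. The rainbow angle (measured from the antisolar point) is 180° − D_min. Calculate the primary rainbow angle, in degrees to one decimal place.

cos²i = (1.78222 − 1)/3 = 0.26074; i = arccos(0.51063) = 59.294°.
sin r = sin 59.294°/1.335 = 0.64405; r = 40.094°.
D_min = 2·59.294° − 4·40.094° + 180° = 138.212°.
Rainbow angle = 180° − D_min = 41.788°.

41.8°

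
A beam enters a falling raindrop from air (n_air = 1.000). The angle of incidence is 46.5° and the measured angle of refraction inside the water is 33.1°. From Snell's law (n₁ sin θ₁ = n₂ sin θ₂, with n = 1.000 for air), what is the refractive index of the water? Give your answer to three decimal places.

n = sin θ_i / sin θ_r = sin 46.5° / sin 33.1° = 0.7254 / 0.5461 = 1.3283.

1.328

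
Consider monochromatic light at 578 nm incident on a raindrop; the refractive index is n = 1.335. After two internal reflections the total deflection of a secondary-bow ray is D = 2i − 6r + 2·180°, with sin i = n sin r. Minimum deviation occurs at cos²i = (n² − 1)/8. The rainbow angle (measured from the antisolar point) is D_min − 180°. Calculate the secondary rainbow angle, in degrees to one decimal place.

cos²i = (1.78222 − 1)/8 = 0.09778; i = arccos(0.31269) = 71.778°.
sin r = sin 71.778°/1.335 = 0.71150; r = 45.357°.
D_min = 2·71.778° − 6·45.357° + 360° = 231.414°.
Rainbow angle = D_min − 180° = 51.414°.

51.4°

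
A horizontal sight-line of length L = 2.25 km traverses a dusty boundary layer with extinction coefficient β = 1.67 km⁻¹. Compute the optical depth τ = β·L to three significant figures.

3.76

τ = β·L = 1.67 × 2.25 = 3.7575.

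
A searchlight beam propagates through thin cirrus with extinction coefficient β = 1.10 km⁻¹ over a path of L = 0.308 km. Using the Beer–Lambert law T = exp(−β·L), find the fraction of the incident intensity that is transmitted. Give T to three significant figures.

τ = β·L = 1.10 × 0.308 = 0.3388.
T = exp(−0.3388) = 0.7126.

0.713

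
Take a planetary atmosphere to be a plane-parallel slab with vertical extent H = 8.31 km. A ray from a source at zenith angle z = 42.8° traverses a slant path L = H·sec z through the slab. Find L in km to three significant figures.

11.3 km

sec z = 1/cos 42.8° = 1.3629.
L = 8.31 × 1.3629 = 11.326 km.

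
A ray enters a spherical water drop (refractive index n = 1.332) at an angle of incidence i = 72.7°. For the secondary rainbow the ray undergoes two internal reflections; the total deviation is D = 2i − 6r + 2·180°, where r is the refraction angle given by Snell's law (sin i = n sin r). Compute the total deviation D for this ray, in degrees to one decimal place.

sin r = sin 72.7° / 1.332 = 0.9548/1.332 = 0.7168; r = 45.79°.
D = 2·72.7° − 6·45.79° + 2·180° = 145.40° − 274.74° + 360° = 230.66°.

230.7°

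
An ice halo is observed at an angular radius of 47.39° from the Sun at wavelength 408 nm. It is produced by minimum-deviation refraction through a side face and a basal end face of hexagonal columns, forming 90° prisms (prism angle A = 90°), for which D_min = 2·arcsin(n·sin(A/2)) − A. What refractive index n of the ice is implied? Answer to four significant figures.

1.318

Rearranging: n = sin((D_min + A)/2) / sin(A/2).
(D_min + A)/2 = (47.39° + 90°)/2 = 68.695°.
n = sin 68.695° / sin 45° = 0.9317 / 0.7071 = 1.3176.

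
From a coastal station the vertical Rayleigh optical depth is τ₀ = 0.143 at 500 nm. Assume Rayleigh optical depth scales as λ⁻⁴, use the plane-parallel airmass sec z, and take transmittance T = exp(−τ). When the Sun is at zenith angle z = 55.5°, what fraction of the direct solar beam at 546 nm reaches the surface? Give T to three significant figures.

sec 55.5° = 1.7655.
τ = 0.143 × (500/546)⁴ × 1.7655 = 0.143 × 0.7032 × 1.7655 = 0.1775.
T = exp(−0.1775) = 0.8373.

0.837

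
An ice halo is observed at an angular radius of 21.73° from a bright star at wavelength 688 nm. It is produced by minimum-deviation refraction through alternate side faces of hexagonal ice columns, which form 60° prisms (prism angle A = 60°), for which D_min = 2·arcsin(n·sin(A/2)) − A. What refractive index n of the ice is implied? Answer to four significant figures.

1.309

Rearranging: n = sin((D_min + A)/2) / sin(A/2).
(D_min + A)/2 = (21.73° + 60°)/2 = 40.865°.
n = sin 40.865° / sin 30° = 0.6543 / 0.5000 = 1.3086.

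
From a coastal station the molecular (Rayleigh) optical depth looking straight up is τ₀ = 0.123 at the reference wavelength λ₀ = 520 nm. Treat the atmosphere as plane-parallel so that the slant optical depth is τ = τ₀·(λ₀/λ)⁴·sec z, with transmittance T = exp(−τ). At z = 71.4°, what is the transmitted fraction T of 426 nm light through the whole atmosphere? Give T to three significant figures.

0.425

sec 71.4° = 3.1352.
τ = 0.123 × (520/426)⁴ × 3.1352 = 0.123 × 2.2201 × 3.1352 = 0.8561.
T = exp(−0.8561) = 0.4248.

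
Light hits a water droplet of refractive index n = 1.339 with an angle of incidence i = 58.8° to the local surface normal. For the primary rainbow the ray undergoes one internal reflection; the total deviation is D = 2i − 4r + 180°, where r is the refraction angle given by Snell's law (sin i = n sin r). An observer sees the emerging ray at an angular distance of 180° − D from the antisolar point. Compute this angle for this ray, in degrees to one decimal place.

sin r = sin 58.8° / 1.339 = 0.8554/1.339 = 0.6388; r = 39.70°.
D = 2·58.8° − 4·39.70° + 180° = 117.60° − 158.81° + 180° = 138.79°.
Angle from antisolar point = 180° − D = 41.21°.

41.2°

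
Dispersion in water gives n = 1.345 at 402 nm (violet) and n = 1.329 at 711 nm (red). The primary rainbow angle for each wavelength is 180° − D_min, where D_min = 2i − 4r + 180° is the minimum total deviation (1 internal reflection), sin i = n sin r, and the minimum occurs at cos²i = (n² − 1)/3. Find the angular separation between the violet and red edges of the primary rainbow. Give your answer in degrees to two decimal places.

2.30°

At 402 nm (n = 1.345): cos²i = 0.26967 → i = 58.715°, r = 39.448°, D_min = 139.635°, rainbow angle = 40.365°.
At 711 nm (n = 1.329): cos²i = 0.25541 → i = 59.643°, r = 40.487°, D_min = 137.337°, rainbow angle = 42.663°.
Angular width = |40.365° − 42.663°| = 2.299°.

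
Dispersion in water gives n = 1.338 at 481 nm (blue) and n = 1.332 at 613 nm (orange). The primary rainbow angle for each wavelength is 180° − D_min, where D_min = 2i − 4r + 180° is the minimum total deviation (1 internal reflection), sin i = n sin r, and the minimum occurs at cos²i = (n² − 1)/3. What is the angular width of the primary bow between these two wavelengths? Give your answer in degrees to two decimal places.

0.87°

At 481 nm (n = 1.338): cos²i = 0.26341 → i = 59.120°, r = 39.899°, D_min = 138.643°, rainbow angle = 41.357°.
At 613 nm (n = 1.332): cos²i = 0.25807 → i = 59.469°, r = 40.290°, D_min = 137.776°, rainbow angle = 42.224°.
Angular width = |41.357° − 42.224°| = 0.867°.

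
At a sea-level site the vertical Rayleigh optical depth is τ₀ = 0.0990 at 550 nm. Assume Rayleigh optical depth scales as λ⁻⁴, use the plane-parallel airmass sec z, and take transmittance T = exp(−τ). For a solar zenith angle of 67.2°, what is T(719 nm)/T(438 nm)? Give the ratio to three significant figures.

Airmass: sec 67.2° = 2.5805.
τ(719 nm) = 0.0990 × (550/719)⁴ × 2.5805 = 0.0990 × 0.3424 × 2.5805 = 0.0875.
τ(438 nm) = 0.0990 × (550/438)⁴ × 2.5805 = 0.0990 × 2.4863 × 2.5805 = 0.6352.
T(719)/T(438) = exp(τ_B − τ_A) = exp(0.5477) = 1.7293.

1.73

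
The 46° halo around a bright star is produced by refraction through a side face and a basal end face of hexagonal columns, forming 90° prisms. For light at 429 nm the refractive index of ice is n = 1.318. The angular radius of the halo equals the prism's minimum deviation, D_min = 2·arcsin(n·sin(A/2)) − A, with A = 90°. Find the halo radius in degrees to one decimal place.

47.5°

n·sin(A/2) = 1.318 × sin 45° = 1.318 × 0.7071 = 0.9320.
D_min = 2·arcsin(0.9320) − 90° = 2 × 68.743° − 90° = 47.487°.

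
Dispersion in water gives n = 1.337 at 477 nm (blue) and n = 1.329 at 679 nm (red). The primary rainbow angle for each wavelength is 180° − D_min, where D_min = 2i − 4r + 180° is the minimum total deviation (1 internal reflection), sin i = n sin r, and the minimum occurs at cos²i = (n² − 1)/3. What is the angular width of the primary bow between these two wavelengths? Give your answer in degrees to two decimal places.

At 477 nm (n = 1.337): cos²i = 0.26252 → i = 59.178°, r = 39.964°, D_min = 138.500°, rainbow angle = 41.500°.
At 679 nm (n = 1.329): cos²i = 0.25541 → i = 59.643°, r = 40.487°, D_min = 137.337°, rainbow angle = 42.663°.
Angular width = |41.500° − 42.663°| = 1.163°.

1.16°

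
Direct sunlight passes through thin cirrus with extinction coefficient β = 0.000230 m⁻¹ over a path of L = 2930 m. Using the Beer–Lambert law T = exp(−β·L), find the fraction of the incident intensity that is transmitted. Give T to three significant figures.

0.510

τ = β·L = 0.000230 × 2930 = 0.6739.
T = exp(−0.6739) = 0.5097.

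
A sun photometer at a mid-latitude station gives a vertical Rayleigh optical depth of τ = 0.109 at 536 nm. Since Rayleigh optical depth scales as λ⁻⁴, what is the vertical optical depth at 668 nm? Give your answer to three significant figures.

0.0452

τ(668 nm) = τ(536 nm) × (536/668)⁴ = 0.109 × (0.8024)⁴ = 0.109 × 0.4145 = 0.0452.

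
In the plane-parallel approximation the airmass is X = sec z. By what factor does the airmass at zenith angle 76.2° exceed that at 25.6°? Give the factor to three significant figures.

X(76.2°)/X(25.6°) = sec 76.2° / sec 25.6° = cos 25.6° / cos 76.2° = 0.9018/0.2385 = 3.7807.

3.78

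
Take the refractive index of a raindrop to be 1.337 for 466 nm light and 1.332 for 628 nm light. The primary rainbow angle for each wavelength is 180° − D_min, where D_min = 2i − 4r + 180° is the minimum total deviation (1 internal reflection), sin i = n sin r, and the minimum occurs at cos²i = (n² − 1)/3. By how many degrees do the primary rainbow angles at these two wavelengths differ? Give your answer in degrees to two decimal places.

0.72°

At 466 nm (n = 1.337): cos²i = 0.26252 → i = 59.178°, r = 39.964°, D_min = 138.500°, rainbow angle = 41.500°.
At 628 nm (n = 1.332): cos²i = 0.25807 → i = 59.469°, r = 40.290°, D_min = 137.776°, rainbow angle = 42.224°.
Angular width = |41.500° − 42.224°| = 0.724°.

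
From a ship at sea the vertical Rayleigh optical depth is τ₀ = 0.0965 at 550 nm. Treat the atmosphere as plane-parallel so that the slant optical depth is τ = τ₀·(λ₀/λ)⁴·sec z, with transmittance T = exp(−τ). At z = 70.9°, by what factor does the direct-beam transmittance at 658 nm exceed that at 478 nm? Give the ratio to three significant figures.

1.45

Airmass: sec 70.9° = 3.0561.
τ(658 nm) = 0.0965 × (550/658)⁴ × 3.0561 = 0.0965 × 0.4881 × 3.0561 = 0.1440.
τ(478 nm) = 0.0965 × (550/478)⁴ × 3.0561 = 0.0965 × 1.7528 × 3.0561 = 0.5169.
T(658)/T(478) = exp(τ_B − τ_A) = exp(0.3730) = 1.4520.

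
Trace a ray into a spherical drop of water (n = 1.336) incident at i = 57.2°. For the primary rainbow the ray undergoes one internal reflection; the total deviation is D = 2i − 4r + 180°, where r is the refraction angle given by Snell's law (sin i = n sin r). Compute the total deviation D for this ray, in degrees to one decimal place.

138.4°

sin r = sin 57.2° / 1.336 = 0.8406/1.336 = 0.6292; r = 38.99°.
D = 2·57.2° − 4·38.99° + 180° = 114.40° − 155.95° + 180° = 138.45°.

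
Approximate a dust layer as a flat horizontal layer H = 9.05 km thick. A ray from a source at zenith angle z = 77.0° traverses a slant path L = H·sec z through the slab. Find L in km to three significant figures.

sec z = 1/cos 77.0° = 4.4454.
L = 9.05 × 4.4454 = 40.231 km.

40.2 km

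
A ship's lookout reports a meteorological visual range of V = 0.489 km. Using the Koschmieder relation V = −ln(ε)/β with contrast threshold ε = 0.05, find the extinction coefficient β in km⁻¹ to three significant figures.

6.13 km⁻¹

β = −ln(0.05) / V = 2.996 / 0.489 = 6.1262 km⁻¹.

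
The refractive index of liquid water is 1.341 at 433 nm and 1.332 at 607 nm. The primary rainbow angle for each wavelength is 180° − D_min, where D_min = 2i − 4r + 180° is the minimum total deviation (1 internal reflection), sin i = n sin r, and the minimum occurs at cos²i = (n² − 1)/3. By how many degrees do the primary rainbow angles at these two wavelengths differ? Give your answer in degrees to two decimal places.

At 433 nm (n = 1.341): cos²i = 0.26609 → i = 58.946°, r = 39.705°, D_min = 139.071°, rainbow angle = 40.929°.
At 607 nm (n = 1.332): cos²i = 0.25807 → i = 59.469°, r = 40.290°, D_min = 137.776°, rainbow angle = 42.224°.
Angular width = |40.929° − 42.224°| = 1.295°.

1.29°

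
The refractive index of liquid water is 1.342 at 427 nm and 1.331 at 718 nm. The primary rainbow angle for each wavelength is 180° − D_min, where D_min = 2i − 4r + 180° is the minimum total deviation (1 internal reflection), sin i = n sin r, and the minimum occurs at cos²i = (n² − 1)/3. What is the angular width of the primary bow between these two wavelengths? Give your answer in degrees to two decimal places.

At 427 nm (n = 1.342): cos²i = 0.26699 → i = 58.888°, r = 39.641°, D_min = 139.213°, rainbow angle = 40.787°.
At 718 nm (n = 1.331): cos²i = 0.25719 → i = 59.527°, r = 40.356°, D_min = 137.630°, rainbow angle = 42.370°.
Angular width = |40.787° − 42.370°| = 1.583°.

1.58°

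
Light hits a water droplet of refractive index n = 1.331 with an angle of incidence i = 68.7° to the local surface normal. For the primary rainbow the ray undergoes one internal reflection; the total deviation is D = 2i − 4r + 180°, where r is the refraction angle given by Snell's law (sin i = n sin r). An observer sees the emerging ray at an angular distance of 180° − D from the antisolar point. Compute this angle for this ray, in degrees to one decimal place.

sin r = sin 68.7° / 1.331 = 0.9317/1.331 = 0.7000; r = 44.43°.
D = 2·68.7° − 4·44.43° + 180° = 137.40° − 177.71° + 180° = 139.69°.
Angle from antisolar point = 180° − D = 40.31°.

40.3°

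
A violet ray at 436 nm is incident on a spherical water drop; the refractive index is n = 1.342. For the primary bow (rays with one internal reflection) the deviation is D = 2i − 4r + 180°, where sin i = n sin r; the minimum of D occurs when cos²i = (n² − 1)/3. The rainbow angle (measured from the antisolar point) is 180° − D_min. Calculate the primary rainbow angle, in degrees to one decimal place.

cos²i = (1.80096 − 1)/3 = 0.26699; i = arccos(0.51671) = 58.888°.
sin r = sin 58.888°/1.342 = 0.63797; r = 39.641°.
D_min = 2·58.888° − 4·39.641° + 180° = 139.213°.
Rainbow angle = 180° − D_min = 40.787°.

40.8°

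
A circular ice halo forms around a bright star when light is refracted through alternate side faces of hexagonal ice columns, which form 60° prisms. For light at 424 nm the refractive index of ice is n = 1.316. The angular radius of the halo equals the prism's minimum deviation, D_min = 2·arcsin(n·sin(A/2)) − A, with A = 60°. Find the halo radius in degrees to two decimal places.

22.30°

n·sin(A/2) = 1.316 × sin 30° = 1.316 × 0.5000 = 0.6580.
D_min = 2·arcsin(0.6580) − 60° = 2 × 41.148° − 60° = 22.295°.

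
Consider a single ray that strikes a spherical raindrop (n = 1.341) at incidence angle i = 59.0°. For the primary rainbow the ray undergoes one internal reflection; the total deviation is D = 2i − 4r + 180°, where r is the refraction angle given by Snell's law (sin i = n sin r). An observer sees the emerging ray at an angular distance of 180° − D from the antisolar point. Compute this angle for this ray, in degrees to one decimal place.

40.9°

sin r = sin 59.0° / 1.341 = 0.8572/1.341 = 0.6392; r = 39.73°.
D = 2·59.0° − 4·39.73° + 180° = 118.00° − 158.93° + 180° = 139.07°.
Angle from antisolar point = 180° − D = 40.93°.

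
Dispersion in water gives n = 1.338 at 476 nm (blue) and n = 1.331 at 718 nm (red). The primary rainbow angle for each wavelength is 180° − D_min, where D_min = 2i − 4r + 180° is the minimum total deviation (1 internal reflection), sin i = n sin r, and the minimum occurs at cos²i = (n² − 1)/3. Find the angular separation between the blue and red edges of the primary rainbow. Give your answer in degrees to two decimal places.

At 476 nm (n = 1.338): cos²i = 0.26341 → i = 59.120°, r = 39.899°, D_min = 138.643°, rainbow angle = 41.357°.
At 718 nm (n = 1.331): cos²i = 0.25719 → i = 59.527°, r = 40.356°, D_min = 137.630°, rainbow angle = 42.370°.
Angular width = |41.357° − 42.370°| = 1.013°.

1.01°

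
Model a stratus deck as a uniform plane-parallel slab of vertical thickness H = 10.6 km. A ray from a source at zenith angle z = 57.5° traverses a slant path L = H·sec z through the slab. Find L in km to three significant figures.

sec z = 1/cos 57.5° = 1.8612.
L = 10.6 × 1.8612 = 19.728 km.

19.7 km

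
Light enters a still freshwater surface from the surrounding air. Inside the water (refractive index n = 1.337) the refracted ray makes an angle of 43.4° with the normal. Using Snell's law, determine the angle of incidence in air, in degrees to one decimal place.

66.7°

Snell: sin θ_i = n · sin θ_r = 1.337 × sin 43.4° = 1.337 × 0.6871 = 0.9186.
θ_i = arcsin(0.9186) = 66.73°.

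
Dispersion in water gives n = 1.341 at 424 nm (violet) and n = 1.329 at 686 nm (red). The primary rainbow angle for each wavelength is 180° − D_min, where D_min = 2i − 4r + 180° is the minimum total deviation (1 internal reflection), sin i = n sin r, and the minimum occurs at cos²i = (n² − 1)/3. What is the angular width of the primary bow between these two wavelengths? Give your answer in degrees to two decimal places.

1.73°

At 424 nm (n = 1.341): cos²i = 0.26609 → i = 58.946°, r = 39.705°, D_min = 139.071°, rainbow angle = 40.929°.
At 686 nm (n = 1.329): cos²i = 0.25541 → i = 59.643°, r = 40.487°, D_min = 137.337°, rainbow angle = 42.663°.
Angular width = |40.929° − 42.663°| = 1.735°.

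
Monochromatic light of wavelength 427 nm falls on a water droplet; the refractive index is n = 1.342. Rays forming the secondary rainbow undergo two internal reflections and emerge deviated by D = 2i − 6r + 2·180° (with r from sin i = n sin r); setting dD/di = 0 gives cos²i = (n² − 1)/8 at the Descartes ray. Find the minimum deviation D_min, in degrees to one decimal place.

233.2°

cos²i = (1.80096 − 1)/8 = 0.10012; i = arccos(0.31642) = 71.554°.
sin r = sin 71.554°/1.342 = 0.70687; r = 44.981°.
D_min = 2·71.554° − 6·44.981° + 360° = 233.222°.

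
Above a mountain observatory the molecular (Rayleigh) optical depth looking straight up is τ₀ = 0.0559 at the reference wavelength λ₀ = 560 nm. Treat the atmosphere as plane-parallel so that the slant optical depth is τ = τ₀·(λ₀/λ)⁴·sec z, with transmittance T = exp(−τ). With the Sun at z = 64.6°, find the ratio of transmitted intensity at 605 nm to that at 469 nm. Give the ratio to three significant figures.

Airmass: sec 64.6° = 2.3314.
τ(605 nm) = 0.0559 × (560/605)⁴ × 2.3314 = 0.0559 × 0.7341 × 2.3314 = 0.0957.
τ(469 nm) = 0.0559 × (560/469)⁴ × 2.3314 = 0.0559 × 2.0326 × 2.3314 = 0.2649.
T(605)/T(469) = exp(τ_B − τ_A) = exp(0.1692) = 1.1844.

1.18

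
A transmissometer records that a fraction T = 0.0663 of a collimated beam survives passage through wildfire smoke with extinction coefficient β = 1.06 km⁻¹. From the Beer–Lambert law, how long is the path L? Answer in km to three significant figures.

2.56 km

Beer–Lambert: T = exp(−βL) ⇒ L = −ln(T)/β = −ln(0.0663)/1.06 = 2.7136/1.06 = 2.56 km.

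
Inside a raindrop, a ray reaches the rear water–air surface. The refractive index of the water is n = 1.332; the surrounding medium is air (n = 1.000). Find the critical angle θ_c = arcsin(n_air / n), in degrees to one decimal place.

sin θ_c = n_air / n = 1.000 / 1.332 = 0.7508.
θ_c = arcsin(0.7508) = 48.66°.

48.7°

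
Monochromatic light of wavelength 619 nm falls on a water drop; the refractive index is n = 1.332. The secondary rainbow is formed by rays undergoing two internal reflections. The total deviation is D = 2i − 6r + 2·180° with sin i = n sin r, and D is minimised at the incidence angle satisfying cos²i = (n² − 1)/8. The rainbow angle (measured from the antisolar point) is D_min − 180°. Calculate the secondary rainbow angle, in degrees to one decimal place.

cos²i = (1.77422 − 1)/8 = 0.09678; i = arccos(0.31109) = 71.875°.
sin r = sin 71.875°/1.332 = 0.71350; r = 45.520°.
D_min = 2·71.875° − 6·45.520° + 360° = 230.628°.
Rainbow angle = D_min − 180° = 50.628°.

50.6°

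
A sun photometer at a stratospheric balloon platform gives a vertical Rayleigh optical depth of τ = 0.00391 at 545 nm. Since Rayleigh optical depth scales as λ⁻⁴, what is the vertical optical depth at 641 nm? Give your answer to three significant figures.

τ(641 nm) = τ(545 nm) × (545/641)⁴ = 0.00391 × (0.8502)⁴ = 0.00391 × 0.5226 = 0.0020.

0.00204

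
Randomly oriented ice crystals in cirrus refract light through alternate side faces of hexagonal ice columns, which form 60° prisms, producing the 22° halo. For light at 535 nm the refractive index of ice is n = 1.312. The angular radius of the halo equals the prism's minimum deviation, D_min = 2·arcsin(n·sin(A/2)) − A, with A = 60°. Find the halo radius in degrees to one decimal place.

22.0°

n·sin(A/2) = 1.312 × sin 30° = 1.312 × 0.5000 = 0.6560.
D_min = 2·arcsin(0.6560) − 60° = 2 × 40.996° − 60° = 21.991°.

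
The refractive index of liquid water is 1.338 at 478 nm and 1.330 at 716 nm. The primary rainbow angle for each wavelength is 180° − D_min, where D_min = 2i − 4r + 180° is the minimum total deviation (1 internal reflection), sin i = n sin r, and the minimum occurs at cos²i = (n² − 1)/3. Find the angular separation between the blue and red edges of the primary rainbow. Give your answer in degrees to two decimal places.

1.16°

At 478 nm (n = 1.338): cos²i = 0.26341 → i = 59.120°, r = 39.899°, D_min = 138.643°, rainbow angle = 41.357°.
At 716 nm (n = 1.330): cos²i = 0.25630 → i = 59.585°, r = 40.422°, D_min = 137.484°, rainbow angle = 42.516°.
Angular width = |41.357° − 42.516°| = 1.160°.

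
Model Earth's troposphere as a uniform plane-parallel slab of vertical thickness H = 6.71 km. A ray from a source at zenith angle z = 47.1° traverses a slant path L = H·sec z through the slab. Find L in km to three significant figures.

sec z = 1/cos 47.1° = 1.4690.
L = 6.71 × 1.4690 = 9.857 km.

9.86 km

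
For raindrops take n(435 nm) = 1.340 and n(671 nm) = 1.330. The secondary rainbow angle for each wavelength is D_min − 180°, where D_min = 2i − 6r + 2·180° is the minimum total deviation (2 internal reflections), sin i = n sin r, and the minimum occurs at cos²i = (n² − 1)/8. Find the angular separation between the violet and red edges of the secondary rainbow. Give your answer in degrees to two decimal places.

At 435 nm (n = 1.340): cos²i = 0.09945 → i = 71.618°, r = 45.088°, D_min = 232.709°, rainbow angle = 52.709°.
At 671 nm (n = 1.330): cos²i = 0.09611 → i = 71.940°, r = 45.630°, D_min = 230.101°, rainbow angle = 50.101°.
Angular width = |52.709° − 50.101°| = 2.608°.

2.61°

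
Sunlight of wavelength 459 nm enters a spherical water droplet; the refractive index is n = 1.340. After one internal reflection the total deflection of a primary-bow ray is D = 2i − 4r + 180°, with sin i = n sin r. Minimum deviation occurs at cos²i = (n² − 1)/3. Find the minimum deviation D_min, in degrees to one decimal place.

138.9°

cos²i = (1.79560 − 1)/3 = 0.26520; i = arccos(0.51498) = 59.004°.
sin r = sin 59.004°/1.340 = 0.63971; r = 39.770°.
D_min = 2·59.004° − 4·39.770° + 180° = 138.929°.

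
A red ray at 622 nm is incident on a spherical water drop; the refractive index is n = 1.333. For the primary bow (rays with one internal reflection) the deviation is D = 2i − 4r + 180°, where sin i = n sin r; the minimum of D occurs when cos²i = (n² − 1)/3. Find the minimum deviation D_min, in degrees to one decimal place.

cos²i = (1.77689 − 1)/3 = 0.25896; i = arccos(0.50888) = 59.410°.
sin r = sin 59.410°/1.333 = 0.64579; r = 40.225°.
D_min = 2·59.410° − 4·40.225° + 180° = 137.922°.

137.9°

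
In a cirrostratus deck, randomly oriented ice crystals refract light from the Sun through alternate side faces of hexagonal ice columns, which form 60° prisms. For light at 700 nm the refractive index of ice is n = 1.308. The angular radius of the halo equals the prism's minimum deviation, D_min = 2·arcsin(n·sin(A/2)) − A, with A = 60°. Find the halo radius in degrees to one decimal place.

n·sin(A/2) = 1.308 × sin 30° = 1.308 × 0.5000 = 0.6540.
D_min = 2·arcsin(0.6540) − 60° = 2 × 40.844° − 60° = 21.688°.

21.7°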